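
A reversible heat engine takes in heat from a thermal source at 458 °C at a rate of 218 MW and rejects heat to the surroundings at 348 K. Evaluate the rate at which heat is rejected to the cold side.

Q̇_C ≈ 103.8 MW

T_H = 458 °C → 458 + 273.15 = 731.15 K.
η_rev = 1 − T_C/T_H = 1 − 348.00/731.15 = 0.5240.
For a reversible cycle Q_C/Q_H = T_C/T_H, so Q_C = 218 × 348.00/731.15 = 103.8 MW.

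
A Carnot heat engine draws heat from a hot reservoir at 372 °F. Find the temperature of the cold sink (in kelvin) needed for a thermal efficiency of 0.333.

T_H = 372 °F → (372 − 32) × 5/9 = 188.89 °C = 462.04 K.
From η = 1 − T_C/T_H, T_C = T_H·(1 − η) = 462.04 × (1 − 0.333) = 308 K.

T_C ≈ 308 K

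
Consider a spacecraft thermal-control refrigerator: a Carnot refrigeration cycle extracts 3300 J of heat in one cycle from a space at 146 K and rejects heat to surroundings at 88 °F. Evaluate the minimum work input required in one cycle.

W_in ≈ 3577 J

T_H = 88 °F → (88 − 32) × 5/9 = 31.11 °C = 304.26 K.
For a reversible refrigerator, COP_R = T_C/(T_H − T_C) = 146.00/158.26 = 0.9225.
W = Q_C/COP_R = 3300/0.9225 = 3577 J.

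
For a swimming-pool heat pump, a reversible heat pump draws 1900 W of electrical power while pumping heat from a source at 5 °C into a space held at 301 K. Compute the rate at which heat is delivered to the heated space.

Q̇_H ≈ 25000 W

T_C = 5 °C → 5 + 273.15 = 278.15 K.
COP_HP = T_H/(T_H − T_C) = 301.00/22.85 = 13.1729.
Q_H = COP_HP · W = 13.1729 × 1900 = 25000 W.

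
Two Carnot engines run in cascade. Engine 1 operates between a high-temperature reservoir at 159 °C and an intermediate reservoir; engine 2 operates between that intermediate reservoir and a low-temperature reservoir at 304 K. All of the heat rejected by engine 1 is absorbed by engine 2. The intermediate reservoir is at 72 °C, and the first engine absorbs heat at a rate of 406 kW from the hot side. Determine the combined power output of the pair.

Ẇ_total ≈ 120.4 kW

T_H = 159 °C → 159 + 273.15 = 432.15 K.
Two reversible stages in series are equivalent to a single Carnot engine between T_H and T_C, so η_total = 1 − T_C/T_H = 1 − 304.00/432.15 = 0.2965.
W_total = η_total · Q_H = 0.2965 × 406 = 120.4 kW.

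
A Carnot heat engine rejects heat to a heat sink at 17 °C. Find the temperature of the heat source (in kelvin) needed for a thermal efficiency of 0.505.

T_C = 17 °C → 17 + 273.15 = 290.15 K.
From η = 1 − T_C/T_H, solving for T_H gives T_H = T_C/(1 − η) = 290.15/(1 − 0.505) = 586 K.

T_H ≈ 586 K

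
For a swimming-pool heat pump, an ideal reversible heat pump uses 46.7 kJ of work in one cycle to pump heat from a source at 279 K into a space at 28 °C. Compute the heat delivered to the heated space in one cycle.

Q_H ≈ 635 kJ

T_H = 28 °C → 28 + 273.15 = 301.15 K.
Reversible heating COP: COP_HP = T_H/(T_H − T_C) = 301.15/22.15 = 13.5959.
Q_H = COP_HP · W = 13.5959 × 46.7 = 635 kJ.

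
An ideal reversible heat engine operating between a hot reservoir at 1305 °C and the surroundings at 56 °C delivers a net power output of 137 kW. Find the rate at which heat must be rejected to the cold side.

T_H = 1305 °C → 1305 + 273.15 = 1578.15 K.
T_C = 56 °C → 56 + 273.15 = 329.15 K.
η_rev = 1 − T_C/T_H = 1 − 329.15/1578.15 = 0.7914.
Since Q_C/Q_H = T_C/T_H and Q_H = W/η, Q_C = W·T_C/(T_H − T_C) = 137 × 329.15/1249.00 = 36.10 kW.

Q̇_C ≈ 36.10 kW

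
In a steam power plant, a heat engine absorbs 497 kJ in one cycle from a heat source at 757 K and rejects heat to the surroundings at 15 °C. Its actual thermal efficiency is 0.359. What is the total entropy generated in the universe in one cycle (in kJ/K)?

ΔS_univ ≈ 0.4491 kJ/K

T_C = 15 °C → 15 + 273.15 = 288.15 K.
W = η·Q_H = 0.359 × 497 = 178.4 kJ, so Q_C = Q_H − W = 318.6 kJ.
The hot reservoir loses entropy Q_H/T_H = 497/757.00 = 0.6565 kJ/K; the cold reservoir gains Q_C/T_C = 318.6/288.15 = 1.106 kJ/K.
ΔS_univ = −Q_H/T_H + Q_C/T_C = 0.4491 kJ/K (> 0, since η = 0.359 < η_Carnot = 0.619).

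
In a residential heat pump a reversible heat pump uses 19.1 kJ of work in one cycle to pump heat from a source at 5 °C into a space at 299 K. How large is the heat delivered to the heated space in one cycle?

Q_H ≈ 274 kJ

T_C = 5 °C → 5 + 273.15 = 278.15 K.
For a reversible heat pump, COP_HP = T_H/(T_H − T_C) = 299.00/20.85 = 14.3405.
Q_H = COP_HP · W = 14.3405 × 19.1 = 274 kJ.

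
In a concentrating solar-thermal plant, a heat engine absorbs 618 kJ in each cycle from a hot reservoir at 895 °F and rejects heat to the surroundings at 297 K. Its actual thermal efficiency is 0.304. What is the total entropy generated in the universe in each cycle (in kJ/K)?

ΔS_univ ≈ 0.627 kJ/K

T_H = 895 °F → (895 − 32) × 5/9 = 479.44 °C = 752.59 K.
W = η·Q_H = 0.304 × 618 = 187.9 kJ, so Q_C = Q_H − W = 430.1 kJ.
The hot reservoir loses entropy Q_H/T_H = 618/752.59 = 0.8212 kJ/K; the cold reservoir gains Q_C/T_C = 430.1/297.00 = 1.448 kJ/K.
ΔS_univ = −Q_H/T_H + Q_C/T_C = 0.627 kJ/K (> 0, since η = 0.304 < η_Carnot = 0.605).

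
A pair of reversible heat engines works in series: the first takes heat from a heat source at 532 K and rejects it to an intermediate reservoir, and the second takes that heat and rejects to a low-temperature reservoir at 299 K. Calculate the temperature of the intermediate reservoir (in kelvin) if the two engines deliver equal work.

T_m ≈ 415.5 K

For reversible stages Q_m = Q_H·(T_m/T_H). Setting W₁ = Q_H(1 − T_m/T_H) equal to W₂ = Q_m(1 − T_C/T_m) = Q_H·(T_m − T_C)/T_H gives T_H − T_m = T_m − T_C, so T_m = (T_H + T_C)/2 = (532.00 + 299.00)/2 = 415.5 K.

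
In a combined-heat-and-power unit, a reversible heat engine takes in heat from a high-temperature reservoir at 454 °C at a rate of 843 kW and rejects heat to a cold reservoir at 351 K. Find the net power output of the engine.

Ẇ ≈ 436 kW

T_H = 454 °C → 454 + 273.15 = 727.15 K.
Since the cycle is reversible, η = 1 − T_C/T_H = 1 − 351.00/727.15 = 0.5173.
W = η·Q_H = 0.5173 × 843 = 436 kW.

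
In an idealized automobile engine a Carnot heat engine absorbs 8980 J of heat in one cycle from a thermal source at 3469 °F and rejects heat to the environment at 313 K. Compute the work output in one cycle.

T_H = 3469 °F → (3469 − 32) × 5/9 = 1909.44 °C = 2182.59 K.
For a reversible engine, η = 1 − T_C/T_H = 1 − 313.00/2182.59 = 0.8566.
W = η·Q_H = 0.8566 × 8980 = 7692 J.

W ≈ 7692 J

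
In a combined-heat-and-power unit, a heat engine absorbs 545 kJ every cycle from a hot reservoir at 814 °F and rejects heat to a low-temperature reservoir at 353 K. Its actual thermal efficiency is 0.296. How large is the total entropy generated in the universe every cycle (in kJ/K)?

T_H = 814 °F → (814 − 32) × 5/9 = 434.44 °C = 707.59 K.
W = η·Q_H = 0.296 × 545 = 161.3 kJ, so Q_C = Q_H − W = 383.7 kJ.
Reservoir entropy changes: ΔS_H = −Q_H/T_H = −545/707.59 = -0.7702 kJ/K and ΔS_C = +Q_C/T_C = 383.7/353.00 = 1.087 kJ/K.
ΔS_univ = −Q_H/T_H + Q_C/T_C = 0.317 kJ/K (> 0, since η = 0.296 < η_Carnot = 0.501).

ΔS_univ ≈ 0.317 kJ/K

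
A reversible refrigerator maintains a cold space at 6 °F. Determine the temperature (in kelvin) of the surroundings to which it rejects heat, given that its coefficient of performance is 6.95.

T_H ≈ 296 K

T_C = 6 °F → (6 − 32) × 5/9 = -14.44 °C = 258.71 K.
COP_R = T_C/(T_H − T_C) ⇒ T_H = T_C·(1 + 1/COP_R) = 258.71 × (1 + 1/6.95) = 296 K.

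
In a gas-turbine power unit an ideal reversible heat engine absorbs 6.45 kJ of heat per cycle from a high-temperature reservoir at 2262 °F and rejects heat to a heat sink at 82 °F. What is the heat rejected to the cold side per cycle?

T_H = 2262 °F → (2262 − 32) × 5/9 = 1238.89 °C = 1512.04 K.
T_C = 82 °F → (82 − 32) × 5/9 = 27.78 °C = 300.93 K.
The Carnot efficiency is η = 1 − T_C/T_H = 1 − 300.93/1512.04 = 0.8010.
For a reversible cycle Q_C/Q_H = T_C/T_H, so Q_C = 6.45 × 300.93/1512.04 = 1.28 kJ.

Q_C ≈ 1.28 kJ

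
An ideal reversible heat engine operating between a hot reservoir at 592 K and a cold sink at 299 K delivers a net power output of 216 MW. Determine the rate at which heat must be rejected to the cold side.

Q̇_C ≈ 220 MW

Carnot efficiency: η = 1 − T_C/T_H = 1 − 299.00/592.00 = 0.4949.
Since Q_C/Q_H = T_C/T_H and Q_H = W/η, Q_C = W·T_C/(T_H − T_C) = 216 × 299.00/293.00 = 220 MW.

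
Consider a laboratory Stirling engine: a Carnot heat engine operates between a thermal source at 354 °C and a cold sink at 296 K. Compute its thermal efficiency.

T_H = 354 °C → 354 + 273.15 = 627.15 K.
η_rev = 1 − T_C/T_H = 1 − 296.00/627.15 = 0.528.

η ≈ 0.528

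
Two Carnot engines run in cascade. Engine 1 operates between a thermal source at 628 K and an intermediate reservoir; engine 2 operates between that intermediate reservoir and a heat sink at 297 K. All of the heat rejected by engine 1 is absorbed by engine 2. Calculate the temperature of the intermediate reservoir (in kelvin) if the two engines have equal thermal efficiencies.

Equal efficiencies require 1 − T_m/T_H = 1 − T_C/T_m, i.e. T_m/T_H = T_C/T_m, so T_m = √(T_H·T_C) = √(628.00 × 297.00) = 432 K.

T_m ≈ 432 K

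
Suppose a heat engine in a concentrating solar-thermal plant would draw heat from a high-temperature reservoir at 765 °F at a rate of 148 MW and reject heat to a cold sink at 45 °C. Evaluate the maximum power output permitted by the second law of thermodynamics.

T_H = 765 °F → (765 − 32) × 5/9 = 407.22 °C = 680.37 K.
T_C = 45 °C → 45 + 273.15 = 318.15 K.
The second-law ceiling is the Carnot efficiency, η_max = 1 − T_C/T_H = 1 − 318.15/680.37 = 0.5324.
W_max = η_max · Q_H = 0.5324 × 148 = 78.8 MW.

Ẇ_max ≈ 78.8 MW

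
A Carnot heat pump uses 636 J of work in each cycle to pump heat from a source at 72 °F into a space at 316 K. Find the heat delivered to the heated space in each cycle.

Q_H ≈ 9743 J

T_C = 72 °F → (72 − 32) × 5/9 = 22.22 °C = 295.37 K.
The Carnot heat-pump COP is COP_HP = T_H/(T_H − T_C) = 316.00/20.63 = 15.3191.
Q_H = COP_HP · W = 15.3191 × 636 = 9743 J.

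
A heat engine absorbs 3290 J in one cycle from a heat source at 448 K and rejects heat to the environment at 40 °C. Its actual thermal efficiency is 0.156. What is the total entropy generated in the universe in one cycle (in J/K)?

T_C = 40 °C → 40 + 273.15 = 313.15 K.
W = η·Q_H = 0.156 × 3290 = 513.2 J, so Q_C = Q_H − W = 2777 J.
The hot reservoir loses entropy Q_H/T_H = 3290/448.00 = 7.344 J/K; the cold reservoir gains Q_C/T_C = 2777/313.15 = 8.867 J/K.
ΔS_univ = −Q_H/T_H + Q_C/T_C = 1.523 J/K (> 0, since η = 0.156 < η_Carnot = 0.301).

ΔS_univ ≈ 1.523 J/K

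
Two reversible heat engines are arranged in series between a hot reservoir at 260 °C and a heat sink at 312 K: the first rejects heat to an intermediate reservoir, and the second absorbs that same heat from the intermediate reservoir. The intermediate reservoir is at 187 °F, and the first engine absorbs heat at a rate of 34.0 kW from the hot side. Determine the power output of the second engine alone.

T_H = 260 °C → 260 + 273.15 = 533.15 K.
T_m = 187 °F → (187 − 32) × 5/9 = 86.11 °C = 359.26 K.
Heat entering the second stage: Q_m = Q_H·(T_m/T_H) = 34.0 × 359.26/533.15 = 22.91 kW.
Second-stage efficiency η₂ = 1 − T_C/T_m = 1 − 312.00/359.26 = 0.1316, so W₂ = η₂·Q_m = 3.014 kW.

Ẇ₂ ≈ 3.014 kW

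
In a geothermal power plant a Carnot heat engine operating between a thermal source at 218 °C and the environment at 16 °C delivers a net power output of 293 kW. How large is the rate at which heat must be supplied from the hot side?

T_H = 218 °C → 218 + 273.15 = 491.15 K.
T_C = 16 °C → 16 + 273.15 = 289.15 K.
η_rev = 1 − T_C/T_H = 1 − 289.15/491.15 = 0.4113.
Q_H = W/η = 293/0.4113 = 712.4 kW.

Q̇_H ≈ 712.4 kW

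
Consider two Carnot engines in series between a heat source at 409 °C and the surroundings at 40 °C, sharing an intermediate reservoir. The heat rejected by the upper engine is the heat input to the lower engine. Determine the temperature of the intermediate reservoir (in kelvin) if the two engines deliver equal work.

T_m ≈ 498 K

T_H = 409 °C → 409 + 273.15 = 682.15 K.
T_C = 40 °C → 40 + 273.15 = 313.15 K.
For reversible stages Q_m = Q_H·(T_m/T_H). Setting W₁ = Q_H(1 − T_m/T_H) equal to W₂ = Q_m(1 − T_C/T_m) = Q_H·(T_m − T_C)/T_H gives T_H − T_m = T_m − T_C, so T_m = (T_H + T_C)/2 = (682.15 + 313.15)/2 = 498 K.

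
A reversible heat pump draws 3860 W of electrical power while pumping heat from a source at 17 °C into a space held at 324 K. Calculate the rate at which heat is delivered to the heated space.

Q̇_H ≈ 36950 W

T_C = 17 °C → 17 + 273.15 = 290.15 K.
The Carnot heat-pump COP is COP_HP = T_H/(T_H − T_C) = 324.00/33.85 = 9.5716.
Q_H = COP_HP · W = 9.5716 × 3860 = 36950 W.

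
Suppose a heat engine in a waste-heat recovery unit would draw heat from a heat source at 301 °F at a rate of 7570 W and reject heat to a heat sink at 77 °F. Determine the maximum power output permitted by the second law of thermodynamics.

T_H = 301 °F → (301 − 32) × 5/9 = 149.44 °C = 422.59 K.
T_C = 77 °F → (77 − 32) × 5/9 = 25.00 °C = 298.15 K.
No engine can exceed the Carnot limit: η_max = 1 − T_C/T_H = 1 − 298.15/422.59 = 0.2945.
W_max = η_max · Q_H = 0.2945 × 7570 = 2229 W.

Ẇ_max ≈ 2229 W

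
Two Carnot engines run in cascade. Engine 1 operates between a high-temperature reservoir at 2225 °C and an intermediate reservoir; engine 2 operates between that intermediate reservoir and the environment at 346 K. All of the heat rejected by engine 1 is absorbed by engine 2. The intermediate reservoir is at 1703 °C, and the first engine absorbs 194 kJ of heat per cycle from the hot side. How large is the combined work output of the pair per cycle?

W_total ≈ 167 kJ

T_H = 2225 °C → 2225 + 273.15 = 2498.15 K.
Two reversible stages in series are equivalent to a single Carnot engine between T_H and T_C, so η_total = 1 − T_C/T_H = 1 − 346.00/2498.15 = 0.8615.
W_total = η_total · Q_H = 0.8615 × 194 = 167 kJ.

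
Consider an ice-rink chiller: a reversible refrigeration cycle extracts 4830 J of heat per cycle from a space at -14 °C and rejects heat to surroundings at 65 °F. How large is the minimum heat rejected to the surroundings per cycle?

Q_H ≈ 5433 J

T_H = 65 °F → (65 − 32) × 5/9 = 18.33 °C = 291.48 K.
T_C = -14 °C → -14 + 273.15 = 259.15 K.
For a reversible cycle Q_H/Q_C = T_H/T_C, so Q_H = Q_C·T_H/T_C = 4830 × 291.48/259.15 = 5433 J.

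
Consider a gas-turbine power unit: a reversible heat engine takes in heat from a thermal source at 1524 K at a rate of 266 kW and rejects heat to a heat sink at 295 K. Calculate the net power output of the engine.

Ẇ ≈ 215 kW

Carnot efficiency: η = 1 − T_C/T_H = 1 − 295.00/1524.00 = 0.8064.
W = η·Q_H = 0.8064 × 266 = 215 kW.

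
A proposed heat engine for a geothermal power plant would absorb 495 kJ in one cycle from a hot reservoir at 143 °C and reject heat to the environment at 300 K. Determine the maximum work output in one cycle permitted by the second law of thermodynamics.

T_H = 143 °C → 143 + 273.15 = 416.15 K.
No engine can exceed the Carnot limit: η_max = 1 − T_C/T_H = 1 − 300.00/416.15 = 0.2791.
W_max = η_max · Q_H = 0.2791 × 495 = 138.2 kJ.

W_max ≈ 138.2 kJ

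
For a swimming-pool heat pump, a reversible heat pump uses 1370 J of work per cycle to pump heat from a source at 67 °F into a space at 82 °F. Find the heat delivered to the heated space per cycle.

Q_H ≈ 49470 J

T_H = 82 °F → (82 − 32) × 5/9 = 27.78 °C = 300.93 K.
T_C = 67 °F → (67 − 32) × 5/9 = 19.44 °C = 292.59 K.
Reversible heating COP: COP_HP = T_H/(T_H − T_C) = 300.93/8.33 = 36.1113.
Q_H = COP_HP · W = 36.1113 × 1370 = 49470 J.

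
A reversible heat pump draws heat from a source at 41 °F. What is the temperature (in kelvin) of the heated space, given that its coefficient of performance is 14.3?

T_C = 41 °F → (41 − 32) × 5/9 = 5.00 °C = 278.15 K.
COP_HP = T_H/(T_H − T_C) ⇒ T_H = T_C·COP_HP/(COP_HP − 1) = 278.15 × 14.3/(14.3 − 1) = 299 K.

T_H ≈ 299 K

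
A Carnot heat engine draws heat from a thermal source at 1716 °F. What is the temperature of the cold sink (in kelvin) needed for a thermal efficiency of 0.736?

T_C ≈ 319.1 K

T_H = 1716 °F → (1716 − 32) × 5/9 = 935.56 °C = 1208.71 K.
From η = 1 − T_C/T_H, T_C = T_H·(1 − η) = 1208.71 × (1 − 0.736) = 319.1 K.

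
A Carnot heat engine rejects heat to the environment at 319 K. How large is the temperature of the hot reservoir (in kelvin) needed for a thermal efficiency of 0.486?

From η = 1 − T_C/T_H, solving for T_H gives T_H = T_C/(1 − η) = 319.00/(1 − 0.486) = 621 K.

T_H ≈ 621 K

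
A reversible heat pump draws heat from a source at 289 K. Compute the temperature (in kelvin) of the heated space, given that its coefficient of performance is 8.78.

T_H ≈ 326.1 K

COP_HP = T_H/(T_H − T_C) ⇒ T_H = T_C·COP_HP/(COP_HP − 1) = 289.00 × 8.78/(8.78 − 1) = 326.1 K.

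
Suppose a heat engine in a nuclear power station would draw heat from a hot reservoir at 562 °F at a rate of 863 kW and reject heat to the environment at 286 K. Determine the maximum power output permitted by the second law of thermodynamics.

Ẇ_max ≈ 428 kW

T_H = 562 °F → (562 − 32) × 5/9 = 294.44 °C = 567.59 K.
No engine can exceed the Carnot limit: η_max = 1 − T_C/T_H = 1 − 286.00/567.59 = 0.4961.
W_max = η_max · Q_H = 0.4961 × 863 = 428 kW.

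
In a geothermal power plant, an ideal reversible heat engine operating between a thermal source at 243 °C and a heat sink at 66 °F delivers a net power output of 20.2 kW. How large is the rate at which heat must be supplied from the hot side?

Q̇_H ≈ 46.52 kW

T_H = 243 °C → 243 + 273.15 = 516.15 K.
T_C = 66 °F → (66 − 32) × 5/9 = 18.89 °C = 292.04 K.
η_rev = 1 − T_C/T_H = 1 − 292.04/516.15 = 0.4342.
Q_H = W/η = 20.2/0.4342 = 46.52 kW.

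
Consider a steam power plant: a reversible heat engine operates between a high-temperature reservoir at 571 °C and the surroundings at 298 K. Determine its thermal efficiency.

T_H = 571 °C → 571 + 273.15 = 844.15 K.
Carnot efficiency: η = 1 − T_C/T_H = 1 − 298.00/844.15 = 0.6470.

η ≈ 0.6470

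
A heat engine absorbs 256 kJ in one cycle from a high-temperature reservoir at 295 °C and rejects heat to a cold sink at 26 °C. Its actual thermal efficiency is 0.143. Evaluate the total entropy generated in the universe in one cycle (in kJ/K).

T_H = 295 °C → 295 + 273.15 = 568.15 K.
T_C = 26 °C → 26 + 273.15 = 299.15 K.
W = η·Q_H = 0.143 × 256 = 36.61 kJ, so Q_C = Q_H − W = 219.4 kJ.
Entropy balance on the reservoirs: −Q_H/T_H = -0.4506 kJ/K, +Q_C/T_C = 0.7334 kJ/K.
ΔS_univ = −Q_H/T_H + Q_C/T_C = 0.283 kJ/K (> 0, since η = 0.143 < η_Carnot = 0.473).

ΔS_univ ≈ 0.283 kJ/K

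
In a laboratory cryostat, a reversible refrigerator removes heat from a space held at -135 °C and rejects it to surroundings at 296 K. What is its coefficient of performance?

COP_R ≈ 0.875

T_C = -135 °C → -135 + 273.15 = 138.15 K.
For a reversible refrigerator, COP_R = T_C/(T_H − T_C) = 138.15/(296.00 − 138.15) = 0.875.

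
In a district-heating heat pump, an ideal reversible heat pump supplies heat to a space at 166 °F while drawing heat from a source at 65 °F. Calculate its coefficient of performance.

T_H = 166 °F → (166 − 32) × 5/9 = 74.44 °C = 347.59 K.
T_C = 65 °F → (65 − 32) × 5/9 = 18.33 °C = 291.48 K.
Reversible heating COP: COP_HP = T_H/(T_H − T_C) = 347.59/(347.59 − 291.48) = 6.195.

COP_HP ≈ 6.195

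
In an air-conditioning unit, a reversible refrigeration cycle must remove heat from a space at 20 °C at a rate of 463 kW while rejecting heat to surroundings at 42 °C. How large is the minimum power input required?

T_H = 42 °C → 42 + 273.15 = 315.15 K.
T_C = 20 °C → 20 + 273.15 = 293.15 K.
The reversible coefficient of performance is COP_R = T_C/(T_H − T_C) = 293.15/22.00 = 13.3250.
W = Q_C/COP_R = 463/13.3250 = 34.7 kW.

Ẇ_in ≈ 34.7 kW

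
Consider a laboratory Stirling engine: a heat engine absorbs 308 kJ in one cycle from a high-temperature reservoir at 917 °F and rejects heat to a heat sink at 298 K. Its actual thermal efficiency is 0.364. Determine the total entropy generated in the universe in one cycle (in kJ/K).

T_H = 917 °F → (917 − 32) × 5/9 = 491.67 °C = 764.82 K.
W = η·Q_H = 0.364 × 308 = 112.1 kJ, so Q_C = Q_H − W = 195.9 kJ.
Entropy balance on the reservoirs: −Q_H/T_H = -0.4027 kJ/K, +Q_C/T_C = 0.6573 kJ/K.
ΔS_univ = −Q_H/T_H + Q_C/T_C = 0.255 kJ/K (> 0, since η = 0.364 < η_Carnot = 0.610).

ΔS_univ ≈ 0.255 kJ/K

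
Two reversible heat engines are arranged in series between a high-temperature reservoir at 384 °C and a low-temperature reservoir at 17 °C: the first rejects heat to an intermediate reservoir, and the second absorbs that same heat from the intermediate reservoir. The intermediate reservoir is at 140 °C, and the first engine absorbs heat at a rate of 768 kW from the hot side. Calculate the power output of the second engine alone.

T_H = 384 °C → 384 + 273.15 = 657.15 K.
T_C = 17 °C → 17 + 273.15 = 290.15 K.
T_m = 140 °C → 140 + 273.15 = 413.15 K.
Heat entering the second stage: Q_m = Q_H·(T_m/T_H) = 768 × 413.15/657.15 = 482.8 kW.
Second-stage efficiency η₂ = 1 − T_C/T_m = 1 − 290.15/413.15 = 0.2977, so W₂ = η₂·Q_m = 143.7 kW.

Ẇ₂ ≈ 143.7 kW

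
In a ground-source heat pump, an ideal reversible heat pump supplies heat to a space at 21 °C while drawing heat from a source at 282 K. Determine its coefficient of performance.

COP_HP ≈ 24.2

T_H = 21 °C → 21 + 273.15 = 294.15 K.
For a reversible heat pump, COP_HP = T_H/(T_H − T_C) = 294.15/(294.15 − 282.00) = 24.2.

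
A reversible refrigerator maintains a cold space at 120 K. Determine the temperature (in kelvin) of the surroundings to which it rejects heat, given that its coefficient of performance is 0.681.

COP_R = T_C/(T_H − T_C) ⇒ T_H = T_C·(1 + 1/COP_R) = 120.00 × (1 + 1/0.681) = 296 K.

T_H ≈ 296 K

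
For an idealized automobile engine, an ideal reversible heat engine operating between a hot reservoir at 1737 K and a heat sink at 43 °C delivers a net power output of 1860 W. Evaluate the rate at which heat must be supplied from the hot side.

Q̇_H ≈ 2270 W

T_C = 43 °C → 43 + 273.15 = 316.15 K.
Carnot efficiency: η = 1 − T_C/T_H = 1 − 316.15/1737.00 = 0.8180.
Q_H = W/η = 1860/0.8180 = 2270 W.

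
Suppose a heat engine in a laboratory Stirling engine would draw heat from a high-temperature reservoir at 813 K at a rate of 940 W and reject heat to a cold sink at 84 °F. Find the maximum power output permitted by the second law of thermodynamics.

T_C = 84 °F → (84 − 32) × 5/9 = 28.89 °C = 302.04 K.
The upper bound on efficiency is η_max = 1 − T_C/T_H = 1 − 302.04/813.00 = 0.6285.
W_max = η_max · Q_H = 0.6285 × 940 = 591 W.

Ẇ_max ≈ 591 W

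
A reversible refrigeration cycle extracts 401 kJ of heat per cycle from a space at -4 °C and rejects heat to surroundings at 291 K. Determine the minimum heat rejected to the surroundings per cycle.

Q_H ≈ 434 kJ

T_C = -4 °C → -4 + 273.15 = 269.15 K.
For a reversible cycle Q_H/Q_C = T_H/T_C, so Q_H = Q_C·T_H/T_C = 401 × 291.00/269.15 = 434 kJ.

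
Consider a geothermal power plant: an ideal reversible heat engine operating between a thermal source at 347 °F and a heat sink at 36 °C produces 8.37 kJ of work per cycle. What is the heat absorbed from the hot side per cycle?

T_H = 347 °F → (347 − 32) × 5/9 = 175.00 °C = 448.15 K.
T_C = 36 °C → 36 + 273.15 = 309.15 K.
For a reversible engine, η = 1 − T_C/T_H = 1 − 309.15/448.15 = 0.3102.
Q_H = W/η = 8.37/0.3102 = 26.99 kJ.

Q_H ≈ 26.99 kJ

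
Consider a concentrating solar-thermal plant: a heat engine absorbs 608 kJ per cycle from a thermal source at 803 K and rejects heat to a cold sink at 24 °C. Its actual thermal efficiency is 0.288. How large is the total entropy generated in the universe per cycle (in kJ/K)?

ΔS_univ ≈ 0.700 kJ/K

T_C = 24 °C → 24 + 273.15 = 297.15 K.
W = η·Q_H = 0.288 × 608 = 175.1 kJ, so Q_C = Q_H − W = 432.9 kJ.
Entropy balance on the reservoirs: −Q_H/T_H = -0.7572 kJ/K, +Q_C/T_C = 1.457 kJ/K.
ΔS_univ = −Q_H/T_H + Q_C/T_C = 0.700 kJ/K (> 0, since η = 0.288 < η_Carnot = 0.630).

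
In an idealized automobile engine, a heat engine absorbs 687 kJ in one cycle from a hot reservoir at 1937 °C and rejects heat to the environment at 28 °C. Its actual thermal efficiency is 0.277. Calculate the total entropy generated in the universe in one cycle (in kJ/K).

T_H = 1937 °C → 1937 + 273.15 = 2210.15 K.
T_C = 28 °C → 28 + 273.15 = 301.15 K.
W = η·Q_H = 0.277 × 687 = 190.3 kJ, so Q_C = Q_H − W = 496.7 kJ.
Reservoir entropy changes: ΔS_H = −Q_H/T_H = −687/2210.15 = -0.3108 kJ/K and ΔS_C = +Q_C/T_C = 496.7/301.15 = 1.649 kJ/K.
ΔS_univ = −Q_H/T_H + Q_C/T_C = 1.339 kJ/K (> 0, since η = 0.277 < η_Carnot = 0.864).

ΔS_univ ≈ 1.339 kJ/K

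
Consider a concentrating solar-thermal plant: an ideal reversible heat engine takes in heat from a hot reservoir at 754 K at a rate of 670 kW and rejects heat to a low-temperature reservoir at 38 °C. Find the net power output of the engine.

T_C = 38 °C → 38 + 273.15 = 311.15 K.
Carnot efficiency: η = 1 − T_C/T_H = 1 − 311.15/754.00 = 0.5873.
W = η·Q_H = 0.5873 × 670 = 394 kW.

Ẇ ≈ 394 kW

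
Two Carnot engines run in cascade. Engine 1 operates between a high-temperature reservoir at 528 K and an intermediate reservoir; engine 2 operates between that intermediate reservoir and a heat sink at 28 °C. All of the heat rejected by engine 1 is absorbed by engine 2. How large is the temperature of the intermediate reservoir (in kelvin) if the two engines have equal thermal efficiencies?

T_C = 28 °C → 28 + 273.15 = 301.15 K.
Equal efficiencies require 1 − T_m/T_H = 1 − T_C/T_m, i.e. T_m/T_H = T_C/T_m, so T_m = √(T_H·T_C) = √(528.00 × 301.15) = 399 K.

T_m ≈ 399 K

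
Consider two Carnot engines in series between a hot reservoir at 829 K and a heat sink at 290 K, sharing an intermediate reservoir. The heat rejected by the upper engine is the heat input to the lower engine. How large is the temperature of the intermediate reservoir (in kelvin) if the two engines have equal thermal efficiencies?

Equal efficiencies require 1 − T_m/T_H = 1 − T_C/T_m, i.e. T_m/T_H = T_C/T_m, so T_m = √(T_H·T_C) = √(829.00 × 290.00) = 490 K.

T_m ≈ 490 K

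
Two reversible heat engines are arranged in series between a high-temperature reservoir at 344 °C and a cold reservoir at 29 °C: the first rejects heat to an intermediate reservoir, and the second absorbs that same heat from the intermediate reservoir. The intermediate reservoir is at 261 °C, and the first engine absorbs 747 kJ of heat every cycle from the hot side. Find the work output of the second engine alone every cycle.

T_H = 344 °C → 344 + 273.15 = 617.15 K.
T_C = 29 °C → 29 + 273.15 = 302.15 K.
T_m = 261 °C → 261 + 273.15 = 534.15 K.
Heat entering the second stage: Q_m = Q_H·(T_m/T_H) = 747 × 534.15/617.15 = 647 kJ.
Second-stage efficiency η₂ = 1 − T_C/T_m = 1 − 302.15/534.15 = 0.4343, so W₂ = η₂·Q_m = 281 kJ.

W₂ ≈ 281 kJ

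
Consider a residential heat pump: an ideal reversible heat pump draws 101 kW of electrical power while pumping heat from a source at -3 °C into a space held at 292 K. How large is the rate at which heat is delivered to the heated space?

Q̇_H ≈ 1350 kW

T_C = -3 °C → -3 + 273.15 = 270.15 K.
COP_HP = T_H/(T_H − T_C) = 292.00/21.85 = 13.3638.
Q_H = COP_HP · W = 13.3638 × 101 = 1350 kW.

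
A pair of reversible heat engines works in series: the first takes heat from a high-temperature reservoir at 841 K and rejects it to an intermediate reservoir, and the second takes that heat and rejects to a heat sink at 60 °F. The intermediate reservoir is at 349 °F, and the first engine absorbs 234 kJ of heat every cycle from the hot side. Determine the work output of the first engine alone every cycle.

T_C = 60 °F → (60 − 32) × 5/9 = 15.56 °C = 288.71 K.
T_m = 349 °F → (349 − 32) × 5/9 = 176.11 °C = 449.26 K.
First-stage efficiency η₁ = 1 − T_m/T_H = 1 − 449.26/841.00 = 0.4658.
W₁ = η₁·Q_H = 0.4658 × 234 = 109 kJ.

W₁ ≈ 109 kJ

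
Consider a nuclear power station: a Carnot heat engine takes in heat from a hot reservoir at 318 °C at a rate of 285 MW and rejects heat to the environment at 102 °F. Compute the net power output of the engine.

Ẇ ≈ 134.6 MW

T_H = 318 °C → 318 + 273.15 = 591.15 K.
T_C = 102 °F → (102 − 32) × 5/9 = 38.89 °C = 312.04 K.
Since the cycle is reversible, η = 1 − T_C/T_H = 1 − 312.04/591.15 = 0.4721.
W = η·Q_H = 0.4721 × 285 = 134.6 MW.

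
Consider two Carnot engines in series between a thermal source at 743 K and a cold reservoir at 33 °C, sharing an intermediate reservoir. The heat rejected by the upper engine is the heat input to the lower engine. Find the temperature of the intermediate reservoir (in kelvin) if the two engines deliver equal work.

T_C = 33 °C → 33 + 273.15 = 306.15 K.
For reversible stages Q_m = Q_H·(T_m/T_H). Setting W₁ = Q_H(1 − T_m/T_H) equal to W₂ = Q_m(1 − T_C/T_m) = Q_H·(T_m − T_C)/T_H gives T_H − T_m = T_m − T_C, so T_m = (T_H + T_C)/2 = (743.00 + 306.15)/2 = 524.6 K.

T_m ≈ 524.6 K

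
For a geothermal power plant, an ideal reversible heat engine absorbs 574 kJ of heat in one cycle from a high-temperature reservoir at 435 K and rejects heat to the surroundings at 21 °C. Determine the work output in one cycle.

W ≈ 186 kJ

T_C = 21 °C → 21 + 273.15 = 294.15 K.
The Carnot efficiency is η = 1 − T_C/T_H = 1 − 294.15/435.00 = 0.3238.
W = η·Q_H = 0.3238 × 574 = 186 kJ.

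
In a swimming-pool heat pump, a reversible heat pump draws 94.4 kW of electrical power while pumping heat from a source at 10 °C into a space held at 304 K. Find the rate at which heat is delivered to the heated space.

T_C = 10 °C → 10 + 273.15 = 283.15 K.
COP_HP = T_H/(T_H − T_C) = 304.00/20.85 = 14.5803.
Q_H = COP_HP · W = 14.5803 × 94.4 = 1376 kW.

Q̇_H ≈ 1376 kW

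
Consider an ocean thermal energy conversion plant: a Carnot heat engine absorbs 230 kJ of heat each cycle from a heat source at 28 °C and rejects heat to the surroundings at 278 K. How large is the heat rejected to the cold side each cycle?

T_H = 28 °C → 28 + 273.15 = 301.15 K.
Carnot efficiency: η = 1 − T_C/T_H = 1 − 278.00/301.15 = 0.0769.
For a reversible cycle Q_C/Q_H = T_C/T_H, so Q_C = 230 × 278.00/301.15 = 212 kJ.

Q_C ≈ 212 kJ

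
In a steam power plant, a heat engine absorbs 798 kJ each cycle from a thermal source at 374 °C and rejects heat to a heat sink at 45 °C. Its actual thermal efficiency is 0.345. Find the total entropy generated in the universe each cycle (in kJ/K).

T_H = 374 °C → 374 + 273.15 = 647.15 K.
T_C = 45 °C → 45 + 273.15 = 318.15 K.
W = η·Q_H = 0.345 × 798 = 275.3 kJ, so Q_C = Q_H − W = 522.7 kJ.
Entropy balance on the reservoirs: −Q_H/T_H = -1.233 kJ/K, +Q_C/T_C = 1.643 kJ/K.
ΔS_univ = −Q_H/T_H + Q_C/T_C = 0.410 kJ/K (> 0, since η = 0.345 < η_Carnot = 0.508).

ΔS_univ ≈ 0.410 kJ/K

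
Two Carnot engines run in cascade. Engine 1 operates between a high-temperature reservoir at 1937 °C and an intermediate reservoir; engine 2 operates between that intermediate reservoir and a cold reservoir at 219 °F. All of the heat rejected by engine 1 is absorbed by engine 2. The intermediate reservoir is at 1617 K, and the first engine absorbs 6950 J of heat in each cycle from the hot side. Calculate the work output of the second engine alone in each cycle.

W₂ ≈ 3899 J

T_H = 1937 °C → 1937 + 273.15 = 2210.15 K.
T_C = 219 °F → (219 − 32) × 5/9 = 103.89 °C = 377.04 K.
Heat entering the second stage: Q_m = Q_H·(T_m/T_H) = 6950 × 1617.00/2210.15 = 5085 J.
Second-stage efficiency η₂ = 1 − T_C/T_m = 1 − 377.04/1617.00 = 0.7668, so W₂ = η₂·Q_m = 3899 J.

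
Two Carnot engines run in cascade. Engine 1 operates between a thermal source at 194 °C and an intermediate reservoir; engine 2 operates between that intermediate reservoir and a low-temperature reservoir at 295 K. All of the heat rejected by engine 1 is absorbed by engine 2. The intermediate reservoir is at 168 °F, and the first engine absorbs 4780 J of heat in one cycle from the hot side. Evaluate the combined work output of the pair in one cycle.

T_H = 194 °C → 194 + 273.15 = 467.15 K.
Two reversible stages in series are equivalent to a single Carnot engine between T_H and T_C, so η_total = 1 − T_C/T_H = 1 − 295.00/467.15 = 0.3685.
W_total = η_total · Q_H = 0.3685 × 4780 = 1760 J.

W_total ≈ 1760 J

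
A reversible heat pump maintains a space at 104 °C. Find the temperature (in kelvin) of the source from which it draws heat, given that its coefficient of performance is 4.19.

T_C ≈ 287 K

T_H = 104 °C → 104 + 273.15 = 377.15 K.
COP_HP = T_H/(T_H − T_C) ⇒ T_C = T_H·(COP_HP − 1)/COP_HP = 377.15 × (4.19 − 1)/4.19 = 287 K.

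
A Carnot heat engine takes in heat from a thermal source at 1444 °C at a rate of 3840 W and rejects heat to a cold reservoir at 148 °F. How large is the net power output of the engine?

Ẇ ≈ 3090 W

T_H = 1444 °C → 1444 + 273.15 = 1717.15 K.
T_C = 148 °F → (148 − 32) × 5/9 = 64.44 °C = 337.59 K.
η_rev = 1 − T_C/T_H = 1 − 337.59/1717.15 = 0.8034.
W = η·Q_H = 0.8034 × 3840 = 3090 W.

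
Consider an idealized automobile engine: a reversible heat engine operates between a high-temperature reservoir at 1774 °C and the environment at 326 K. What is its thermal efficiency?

T_H = 1774 °C → 1774 + 273.15 = 2047.15 K.
The Carnot efficiency is η = 1 − T_C/T_H = 1 − 326.00/2047.15 = 0.841.

η ≈ 0.841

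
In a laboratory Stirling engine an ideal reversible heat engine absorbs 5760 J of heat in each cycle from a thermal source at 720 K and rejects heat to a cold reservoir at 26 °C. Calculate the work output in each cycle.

W ≈ 3370 J

T_C = 26 °C → 26 + 273.15 = 299.15 K.
The Carnot efficiency is η = 1 − T_C/T_H = 1 − 299.15/720.00 = 0.5845.
W = η·Q_H = 0.5845 × 5760 = 3370 J.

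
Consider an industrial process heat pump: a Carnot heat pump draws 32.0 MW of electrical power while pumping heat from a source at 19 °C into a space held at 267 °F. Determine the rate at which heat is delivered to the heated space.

T_H = 267 °F → (267 − 32) × 5/9 = 130.56 °C = 403.71 K.
T_C = 19 °C → 19 + 273.15 = 292.15 K.
Reversible heating COP: COP_HP = T_H/(T_H − T_C) = 403.71/111.56 = 3.6189.
Q_H = COP_HP · W = 3.6189 × 32.0 = 115.8 MW.

Q̇_H ≈ 115.8 MW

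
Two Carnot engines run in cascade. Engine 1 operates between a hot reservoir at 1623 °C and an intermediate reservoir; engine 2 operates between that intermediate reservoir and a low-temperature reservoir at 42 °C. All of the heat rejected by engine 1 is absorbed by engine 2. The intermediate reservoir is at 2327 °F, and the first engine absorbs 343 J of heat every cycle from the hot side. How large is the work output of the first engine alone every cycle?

T_H = 1623 °C → 1623 + 273.15 = 1896.15 K.
T_C = 42 °C → 42 + 273.15 = 315.15 K.
T_m = 2327 °F → (2327 − 32) × 5/9 = 1275.00 °C = 1548.15 K.
First-stage efficiency η₁ = 1 − T_m/T_H = 1 − 1548.15/1896.15 = 0.1835.
W₁ = η₁·Q_H = 0.1835 × 343 = 63.0 J.

W₁ ≈ 63.0 J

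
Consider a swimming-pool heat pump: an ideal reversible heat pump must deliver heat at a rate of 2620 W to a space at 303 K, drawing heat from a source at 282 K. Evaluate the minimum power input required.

For a reversible heat pump, COP_HP = T_H/(T_H − T_C) = 303.00/21.00 = 14.4286.
W = Q_H/COP_HP = 2620/14.4286 = 182 W.

Ẇ_in ≈ 182 W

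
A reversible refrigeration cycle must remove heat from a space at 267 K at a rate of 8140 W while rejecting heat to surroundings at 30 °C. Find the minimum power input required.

Ẇ_in ≈ 1102 W

T_H = 30 °C → 30 + 273.15 = 303.15 K.
The reversible coefficient of performance is COP_R = T_C/(T_H − T_C) = 267.00/36.15 = 7.3859.
W = Q_C/COP_R = 8140/7.3859 = 1102 W.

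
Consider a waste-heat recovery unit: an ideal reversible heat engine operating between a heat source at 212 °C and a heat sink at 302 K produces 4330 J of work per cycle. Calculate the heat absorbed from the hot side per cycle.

T_H = 212 °C → 212 + 273.15 = 485.15 K.
Since the cycle is reversible, η = 1 − T_C/T_H = 1 − 302.00/485.15 = 0.3775.
Q_H = W/η = 4330/0.3775 = 11500 J.

Q_H ≈ 11500 J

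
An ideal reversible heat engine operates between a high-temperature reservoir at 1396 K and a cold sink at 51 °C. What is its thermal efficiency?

T_C = 51 °C → 51 + 273.15 = 324.15 K.
η_rev = 1 − T_C/T_H = 1 − 324.15/1396.00 = 0.768.

η ≈ 0.768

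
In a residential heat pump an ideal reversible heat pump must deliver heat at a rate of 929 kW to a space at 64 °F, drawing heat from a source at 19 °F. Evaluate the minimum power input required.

T_H = 64 °F → (64 − 32) × 5/9 = 17.78 °C = 290.93 K.
T_C = 19 °F → (19 − 32) × 5/9 = -7.22 °C = 265.93 K.
The Carnot heat-pump COP is COP_HP = T_H/(T_H − T_C) = 290.93/25.00 = 11.6371.
W = Q_H/COP_HP = 929/11.6371 = 79.8 kW.

Ẇ_in ≈ 79.8 kW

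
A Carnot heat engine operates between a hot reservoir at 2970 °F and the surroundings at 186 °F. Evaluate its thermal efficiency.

η ≈ 0.812

T_H = 2970 °F → (2970 − 32) × 5/9 = 1632.22 °C = 1905.37 K.
T_C = 186 °F → (186 − 32) × 5/9 = 85.56 °C = 358.71 K.
Since the cycle is reversible, η = 1 − T_C/T_H = 1 − 358.71/1905.37 = 0.812.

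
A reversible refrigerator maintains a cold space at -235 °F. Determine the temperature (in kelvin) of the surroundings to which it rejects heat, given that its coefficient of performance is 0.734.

T_H ≈ 294.9 K

T_C = -235 °F → (-235 − 32) × 5/9 = -148.33 °C = 124.82 K.
COP_R = T_C/(T_H − T_C) ⇒ T_H = T_C·(1 + 1/COP_R) = 124.82 × (1 + 1/0.734) = 294.9 K.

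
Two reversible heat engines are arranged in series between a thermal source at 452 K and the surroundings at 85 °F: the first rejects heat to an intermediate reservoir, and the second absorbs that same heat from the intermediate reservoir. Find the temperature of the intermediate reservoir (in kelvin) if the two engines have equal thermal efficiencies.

T_m ≈ 369.8 K

T_C = 85 °F → (85 − 32) × 5/9 = 29.44 °C = 302.59 K.
Equal efficiencies require 1 − T_m/T_H = 1 − T_C/T_m, i.e. T_m/T_H = T_C/T_m, so T_m = √(T_H·T_C) = √(452.00 × 302.59) = 369.8 K.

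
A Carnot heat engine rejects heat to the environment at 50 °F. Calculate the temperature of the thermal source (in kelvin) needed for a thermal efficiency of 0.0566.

T_H ≈ 300 K

T_C = 50 °F → (50 − 32) × 5/9 = 10.00 °C = 283.15 K.
From η = 1 − T_C/T_H, solving for T_H gives T_H = T_C/(1 − η) = 283.15/(1 − 0.0566) = 300 K.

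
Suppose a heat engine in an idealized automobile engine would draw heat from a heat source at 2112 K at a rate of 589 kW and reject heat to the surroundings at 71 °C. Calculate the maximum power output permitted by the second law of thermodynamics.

T_C = 71 °C → 71 + 273.15 = 344.15 K.
The second-law ceiling is the Carnot efficiency, η_max = 1 − T_C/T_H = 1 − 344.15/2112.00 = 0.8371.
W_max = η_max · Q_H = 0.8371 × 589 = 493 kW.

Ẇ_max ≈ 493 kW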